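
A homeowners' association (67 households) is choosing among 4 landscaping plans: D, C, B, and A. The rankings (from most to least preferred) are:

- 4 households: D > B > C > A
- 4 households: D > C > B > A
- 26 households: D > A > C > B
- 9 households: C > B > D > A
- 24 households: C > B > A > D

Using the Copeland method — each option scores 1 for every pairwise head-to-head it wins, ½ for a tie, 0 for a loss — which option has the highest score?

D: beats C, B, and A → score 3.
C: beats B and A; loses to D → score 2.
B: beats A; loses to D and C → score 1.
A: loses to D, C, and B → score 0.
D has the best pairwise record.

D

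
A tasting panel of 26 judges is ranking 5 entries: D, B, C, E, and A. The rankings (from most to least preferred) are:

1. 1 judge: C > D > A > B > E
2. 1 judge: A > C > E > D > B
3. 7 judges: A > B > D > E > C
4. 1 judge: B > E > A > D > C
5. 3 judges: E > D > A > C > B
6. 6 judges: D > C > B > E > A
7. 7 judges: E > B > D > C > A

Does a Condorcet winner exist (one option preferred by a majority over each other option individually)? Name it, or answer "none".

B

B vs D: 15–11 for B.
B vs C: 15–11 for B.
B vs E: 15–11 for B.
B vs A: 14–12 for B.
B beats every other option head-to-head.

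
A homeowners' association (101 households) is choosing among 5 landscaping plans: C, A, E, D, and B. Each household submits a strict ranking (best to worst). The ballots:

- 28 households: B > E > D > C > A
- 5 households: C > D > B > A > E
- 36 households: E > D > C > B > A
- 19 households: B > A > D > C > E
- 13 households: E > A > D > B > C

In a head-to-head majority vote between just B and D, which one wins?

D

Voters preferring B to D: 47; preferring D to B: 54.
D wins the head-to-head.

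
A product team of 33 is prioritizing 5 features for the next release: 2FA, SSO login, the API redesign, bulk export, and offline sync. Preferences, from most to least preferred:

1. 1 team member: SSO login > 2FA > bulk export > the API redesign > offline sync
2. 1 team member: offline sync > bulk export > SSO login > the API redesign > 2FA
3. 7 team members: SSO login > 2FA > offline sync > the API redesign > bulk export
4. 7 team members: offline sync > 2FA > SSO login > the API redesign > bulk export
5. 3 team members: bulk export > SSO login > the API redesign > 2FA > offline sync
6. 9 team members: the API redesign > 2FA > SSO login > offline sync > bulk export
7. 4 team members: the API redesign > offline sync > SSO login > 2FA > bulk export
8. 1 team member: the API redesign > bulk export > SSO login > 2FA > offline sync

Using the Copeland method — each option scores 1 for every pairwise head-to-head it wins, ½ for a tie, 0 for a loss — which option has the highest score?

SSO login

2FA: beats bulk export and offline sync; loses to SSO login and the API redesign → score 2.
SSO login: beats 2FA, the API redesign, bulk export, and offline sync → score 4.
the API redesign: beats 2FA, bulk export, and offline sync; loses to SSO login → score 3.
bulk export: loses to 2FA, SSO login, the API redesign, and offline sync → score 0.
offline sync: beats bulk export; loses to 2FA, SSO login, and the API redesign → score 1.
SSO login has the best pairwise record.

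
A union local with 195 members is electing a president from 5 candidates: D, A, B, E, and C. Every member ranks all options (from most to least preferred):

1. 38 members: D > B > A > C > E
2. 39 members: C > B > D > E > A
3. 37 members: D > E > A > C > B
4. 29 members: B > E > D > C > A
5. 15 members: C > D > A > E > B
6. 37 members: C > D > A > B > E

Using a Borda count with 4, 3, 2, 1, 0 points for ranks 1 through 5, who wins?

D

D: 38·4 + 39·2 + 37·4 + 29·2 + 15·3 + 37·3 = 592
A: 38·2 + 39·0 + 37·2 + 29·0 + 15·2 + 37·2 = 254
B: 38·3 + 39·3 + 37·0 + 29·4 + 15·0 + 37·1 = 384
E: 38·0 + 39·1 + 37·3 + 29·3 + 15·1 + 37·0 = 252
C: 38·1 + 39·4 + 37·1 + 29·1 + 15·4 + 37·4 = 468
D has the highest Borda score (592).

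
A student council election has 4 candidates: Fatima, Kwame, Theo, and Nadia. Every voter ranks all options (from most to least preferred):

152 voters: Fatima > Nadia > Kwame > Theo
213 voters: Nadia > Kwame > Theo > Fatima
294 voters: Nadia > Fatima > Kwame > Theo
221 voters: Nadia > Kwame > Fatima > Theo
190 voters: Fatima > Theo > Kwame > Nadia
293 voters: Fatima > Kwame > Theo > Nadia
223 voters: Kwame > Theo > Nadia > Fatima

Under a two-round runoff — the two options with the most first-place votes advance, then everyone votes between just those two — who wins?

Nadia

Round 1 first-place votes: Fatima 635, Kwame 223, Theo 0, Nadia 728.
Nadia and Fatima advance.
Runoff: Nadia is preferred to Fatima by 951 voters; Fatima by 635.
Nadia wins the runoff.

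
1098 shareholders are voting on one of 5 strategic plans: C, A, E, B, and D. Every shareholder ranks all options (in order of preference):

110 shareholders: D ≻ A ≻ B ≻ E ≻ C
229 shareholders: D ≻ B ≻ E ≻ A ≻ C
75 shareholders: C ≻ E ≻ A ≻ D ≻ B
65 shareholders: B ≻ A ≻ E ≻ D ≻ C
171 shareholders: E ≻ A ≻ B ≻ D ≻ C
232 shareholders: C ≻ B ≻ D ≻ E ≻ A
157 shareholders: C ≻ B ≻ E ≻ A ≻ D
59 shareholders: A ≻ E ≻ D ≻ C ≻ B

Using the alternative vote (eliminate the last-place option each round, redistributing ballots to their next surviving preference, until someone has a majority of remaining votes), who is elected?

D

Round 1: C 464, A 59, E 171, B 65, D 339. Eliminate A.
Round 2: C 464, E 230, B 65, D 339. Eliminate B.
Round 3: C 464, E 295, D 339. Eliminate E.
Round 4: C 464, D 634. D has a majority.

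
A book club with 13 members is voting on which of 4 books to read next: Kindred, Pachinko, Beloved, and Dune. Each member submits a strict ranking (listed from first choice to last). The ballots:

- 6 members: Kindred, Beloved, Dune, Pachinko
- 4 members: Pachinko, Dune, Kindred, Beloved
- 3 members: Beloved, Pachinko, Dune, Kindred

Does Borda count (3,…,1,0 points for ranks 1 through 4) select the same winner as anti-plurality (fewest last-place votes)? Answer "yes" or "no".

no

Borda — scores: Kindred 22, Pachinko 18, Beloved 21, Dune 17. Winner: Kindred.
Anti-plurality — last-place votes: Kindred 3, Pachinko 6, Beloved 4, Dune 0. Winner: Dune.
The two methods disagree.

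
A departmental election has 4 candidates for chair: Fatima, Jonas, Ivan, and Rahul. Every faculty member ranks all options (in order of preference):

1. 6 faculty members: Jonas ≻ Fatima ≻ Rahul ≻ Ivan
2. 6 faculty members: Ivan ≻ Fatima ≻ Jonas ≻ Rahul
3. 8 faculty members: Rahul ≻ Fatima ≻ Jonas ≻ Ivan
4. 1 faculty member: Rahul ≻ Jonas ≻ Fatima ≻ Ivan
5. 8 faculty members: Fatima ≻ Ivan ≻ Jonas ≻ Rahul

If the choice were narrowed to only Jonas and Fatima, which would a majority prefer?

Voters preferring Jonas to Fatima: 7; preferring Fatima to Jonas: 22.
Fatima wins the head-to-head.

Fatima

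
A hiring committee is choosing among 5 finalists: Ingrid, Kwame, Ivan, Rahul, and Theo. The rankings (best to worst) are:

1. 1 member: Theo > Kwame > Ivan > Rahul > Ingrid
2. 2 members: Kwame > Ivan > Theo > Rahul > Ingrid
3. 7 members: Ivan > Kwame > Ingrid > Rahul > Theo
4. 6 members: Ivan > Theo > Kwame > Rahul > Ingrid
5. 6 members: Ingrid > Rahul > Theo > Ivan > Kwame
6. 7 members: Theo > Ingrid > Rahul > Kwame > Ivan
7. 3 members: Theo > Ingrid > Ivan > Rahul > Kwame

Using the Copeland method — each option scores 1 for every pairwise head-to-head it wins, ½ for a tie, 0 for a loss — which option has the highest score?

Theo

Ingrid: beats Rahul; ties Kwame and Ivan; loses to Theo → score 2.
Kwame: ties Ingrid and Rahul; loses to Ivan and Theo → score 1.
Ivan: beats Kwame and Rahul; ties Ingrid; loses to Theo → score 2.5.
Rahul: ties Kwame; loses to Ingrid, Ivan, and Theo → score 0.5.
Theo: beats Ingrid, Kwame, Ivan, and Rahul → score 4.
Theo has the best pairwise record.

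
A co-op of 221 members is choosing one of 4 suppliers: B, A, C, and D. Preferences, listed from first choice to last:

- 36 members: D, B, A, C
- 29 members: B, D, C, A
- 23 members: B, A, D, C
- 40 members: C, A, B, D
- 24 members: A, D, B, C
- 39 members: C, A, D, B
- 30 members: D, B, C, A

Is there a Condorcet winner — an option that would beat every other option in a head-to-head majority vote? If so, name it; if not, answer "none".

Checking pairwise contests:
D beats B 129–92.
B beats A 118–103.
B beats C 142–79.
A beats D 126–95.
Every option loses at least one head-to-head, so there is no Condorcet winner.

none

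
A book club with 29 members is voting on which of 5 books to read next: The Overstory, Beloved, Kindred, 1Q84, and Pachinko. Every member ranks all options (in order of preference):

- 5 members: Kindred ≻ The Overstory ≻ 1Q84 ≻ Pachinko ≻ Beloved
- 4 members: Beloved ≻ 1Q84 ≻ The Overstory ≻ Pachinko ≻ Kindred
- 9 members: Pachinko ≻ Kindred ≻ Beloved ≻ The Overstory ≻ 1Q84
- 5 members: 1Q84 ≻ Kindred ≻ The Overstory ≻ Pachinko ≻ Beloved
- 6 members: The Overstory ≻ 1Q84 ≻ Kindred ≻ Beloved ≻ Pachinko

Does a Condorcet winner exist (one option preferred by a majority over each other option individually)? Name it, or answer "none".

Checking pairwise contests:
Kindred beats The Overstory 19–10.
The Overstory beats Beloved 16–13.
1Q84 beats Kindred 15–14.
The Overstory beats 1Q84 20–9.
The Overstory beats Pachinko 20–9.
Every option loses at least one head-to-head, so there is no Condorcet winner.

none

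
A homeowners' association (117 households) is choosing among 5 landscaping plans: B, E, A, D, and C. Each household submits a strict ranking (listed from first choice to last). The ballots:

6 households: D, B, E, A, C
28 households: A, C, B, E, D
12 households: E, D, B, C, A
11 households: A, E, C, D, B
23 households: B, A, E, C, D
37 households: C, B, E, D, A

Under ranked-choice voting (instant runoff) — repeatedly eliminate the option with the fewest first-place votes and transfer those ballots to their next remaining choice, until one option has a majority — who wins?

Round 1: B 23, E 12, A 39, D 6, C 37. Eliminate D.
Round 2: B 29, E 12, A 39, C 37. Eliminate E.
Round 3: B 41, A 39, C 37. Eliminate C.
Round 4: B 78, A 39. B has a majority.

B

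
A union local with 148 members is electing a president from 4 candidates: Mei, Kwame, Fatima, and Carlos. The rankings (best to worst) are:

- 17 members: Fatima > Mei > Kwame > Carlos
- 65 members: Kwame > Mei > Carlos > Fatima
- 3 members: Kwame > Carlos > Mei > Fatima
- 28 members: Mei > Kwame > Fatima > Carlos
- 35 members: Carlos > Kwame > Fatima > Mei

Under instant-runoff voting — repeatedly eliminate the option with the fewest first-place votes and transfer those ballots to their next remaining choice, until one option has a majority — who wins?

Round 1: Mei 28, Kwame 68, Fatima 17, Carlos 35. Eliminate Fatima.
Round 2: Mei 45, Kwame 68, Carlos 35. Eliminate Carlos.
Round 3: Mei 45, Kwame 103. Kwame has a majority.

Kwame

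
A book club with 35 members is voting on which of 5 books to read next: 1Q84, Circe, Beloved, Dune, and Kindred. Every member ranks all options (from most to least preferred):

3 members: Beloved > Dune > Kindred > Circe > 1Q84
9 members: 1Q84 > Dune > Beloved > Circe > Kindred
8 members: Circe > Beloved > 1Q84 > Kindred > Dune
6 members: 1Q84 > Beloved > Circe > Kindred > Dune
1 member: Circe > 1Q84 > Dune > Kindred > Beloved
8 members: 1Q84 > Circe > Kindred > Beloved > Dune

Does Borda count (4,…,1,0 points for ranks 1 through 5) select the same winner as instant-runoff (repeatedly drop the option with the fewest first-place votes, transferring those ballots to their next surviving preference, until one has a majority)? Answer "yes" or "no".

yes

Borda — scores: 1Q84 111, Circe 84, Beloved 80, Dune 38, Kindred 37. Winner: 1Q84.
Instant-runoff — R1 1Q84 23, Circe 9, Beloved 3, Dune 0, Kindred 0 (1Q84 winner). Winner: 1Q84.
The two methods agree.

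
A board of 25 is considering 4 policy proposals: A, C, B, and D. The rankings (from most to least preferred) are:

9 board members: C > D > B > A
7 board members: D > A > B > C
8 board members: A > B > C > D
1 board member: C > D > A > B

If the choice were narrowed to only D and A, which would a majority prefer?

Voters preferring D to A: 17; preferring A to D: 8.
D wins the head-to-head.

D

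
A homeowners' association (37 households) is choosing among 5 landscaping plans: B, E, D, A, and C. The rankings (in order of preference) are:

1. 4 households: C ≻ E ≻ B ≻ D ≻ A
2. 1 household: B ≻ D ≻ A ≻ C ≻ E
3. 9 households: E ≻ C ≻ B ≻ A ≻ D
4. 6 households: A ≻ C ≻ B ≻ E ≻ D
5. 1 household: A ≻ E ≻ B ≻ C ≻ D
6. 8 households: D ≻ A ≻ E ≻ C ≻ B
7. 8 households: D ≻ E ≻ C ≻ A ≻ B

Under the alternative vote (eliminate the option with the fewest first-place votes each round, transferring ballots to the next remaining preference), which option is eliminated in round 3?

A

Round 1: B 1, E 9, D 16, A 7, C 4. Eliminate B.
Round 2: E 9, D 17, A 7, C 4. Eliminate C.
Round 3: E 13, D 17, A 7. Eliminate A.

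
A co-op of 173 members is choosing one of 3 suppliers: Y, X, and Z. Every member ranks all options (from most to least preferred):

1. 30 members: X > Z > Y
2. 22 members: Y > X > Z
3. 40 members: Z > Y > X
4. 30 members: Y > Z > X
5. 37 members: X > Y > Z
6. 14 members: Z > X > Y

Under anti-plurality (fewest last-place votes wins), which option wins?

Y

Last-place votes: Y 44, X 70, Z 59.
Y is ranked last by the fewest voters, so Y wins.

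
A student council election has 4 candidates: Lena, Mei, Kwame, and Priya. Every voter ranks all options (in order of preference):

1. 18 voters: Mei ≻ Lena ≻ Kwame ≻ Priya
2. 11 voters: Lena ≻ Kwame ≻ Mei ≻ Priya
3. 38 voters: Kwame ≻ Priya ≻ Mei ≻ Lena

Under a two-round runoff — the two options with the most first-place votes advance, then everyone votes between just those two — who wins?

Kwame

Round 1 first-place votes: Lena 11, Mei 18, Kwame 38, Priya 0.
Kwame and Mei advance.
Runoff: Kwame is preferred to Mei by 49 voters; Mei by 18.
Kwame wins the runoff.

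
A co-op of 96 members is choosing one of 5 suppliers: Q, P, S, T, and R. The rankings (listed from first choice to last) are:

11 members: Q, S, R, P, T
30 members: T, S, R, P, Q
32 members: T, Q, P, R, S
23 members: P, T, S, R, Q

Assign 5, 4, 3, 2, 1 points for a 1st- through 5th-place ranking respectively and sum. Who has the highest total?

T

Q: 11·5 + 30·1 + 32·4 + 23·1 = 236
P: 11·2 + 30·2 + 32·3 + 23·5 = 293
S: 11·4 + 30·4 + 32·1 + 23·3 = 265
T: 11·1 + 30·5 + 32·5 + 23·4 = 413
R: 11·3 + 30·3 + 32·2 + 23·2 = 233
T has the highest Borda score (413).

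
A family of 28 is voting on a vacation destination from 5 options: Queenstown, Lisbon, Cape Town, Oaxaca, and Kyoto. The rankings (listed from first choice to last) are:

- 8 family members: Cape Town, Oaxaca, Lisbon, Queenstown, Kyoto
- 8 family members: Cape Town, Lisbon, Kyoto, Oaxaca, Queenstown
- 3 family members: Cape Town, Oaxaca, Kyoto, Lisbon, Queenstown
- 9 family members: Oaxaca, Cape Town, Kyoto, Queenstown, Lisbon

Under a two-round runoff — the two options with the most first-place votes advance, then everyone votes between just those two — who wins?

Cape Town

Round 1 first-place votes: Queenstown 0, Lisbon 0, Cape Town 19, Oaxaca 9, Kyoto 0.
Cape Town and Oaxaca advance.
Runoff: Cape Town is preferred to Oaxaca by 19 voters; Oaxaca by 9.
Cape Town wins the runoff.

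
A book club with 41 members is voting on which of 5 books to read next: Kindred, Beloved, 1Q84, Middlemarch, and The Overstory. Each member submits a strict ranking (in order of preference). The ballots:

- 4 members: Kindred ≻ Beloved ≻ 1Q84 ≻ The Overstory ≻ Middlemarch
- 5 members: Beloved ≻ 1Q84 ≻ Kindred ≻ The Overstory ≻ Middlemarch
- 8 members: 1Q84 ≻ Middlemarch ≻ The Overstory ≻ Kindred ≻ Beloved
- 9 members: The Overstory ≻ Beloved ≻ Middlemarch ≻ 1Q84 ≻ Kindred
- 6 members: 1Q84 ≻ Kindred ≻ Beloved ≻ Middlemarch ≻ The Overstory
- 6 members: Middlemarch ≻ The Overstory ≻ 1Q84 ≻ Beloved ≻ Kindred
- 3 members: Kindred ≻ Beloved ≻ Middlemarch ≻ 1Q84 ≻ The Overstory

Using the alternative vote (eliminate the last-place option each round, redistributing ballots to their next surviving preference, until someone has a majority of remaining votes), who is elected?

Round 1: Kindred 7, Beloved 5, 1Q84 14, Middlemarch 6, The Overstory 9. Eliminate Beloved.
Round 2: Kindred 7, 1Q84 19, Middlemarch 6, The Overstory 9. Eliminate Middlemarch.
Round 3: Kindred 7, 1Q84 19, The Overstory 15. Eliminate Kindred.
Round 4: 1Q84 26, The Overstory 15. 1Q84 has a majority.

1Q84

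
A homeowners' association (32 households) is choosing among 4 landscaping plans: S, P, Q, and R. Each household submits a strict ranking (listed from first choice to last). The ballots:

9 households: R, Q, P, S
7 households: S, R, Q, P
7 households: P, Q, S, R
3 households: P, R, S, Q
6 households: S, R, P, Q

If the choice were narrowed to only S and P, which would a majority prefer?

Voters preferring S to P: 13; preferring P to S: 19.
P wins the head-to-head.

P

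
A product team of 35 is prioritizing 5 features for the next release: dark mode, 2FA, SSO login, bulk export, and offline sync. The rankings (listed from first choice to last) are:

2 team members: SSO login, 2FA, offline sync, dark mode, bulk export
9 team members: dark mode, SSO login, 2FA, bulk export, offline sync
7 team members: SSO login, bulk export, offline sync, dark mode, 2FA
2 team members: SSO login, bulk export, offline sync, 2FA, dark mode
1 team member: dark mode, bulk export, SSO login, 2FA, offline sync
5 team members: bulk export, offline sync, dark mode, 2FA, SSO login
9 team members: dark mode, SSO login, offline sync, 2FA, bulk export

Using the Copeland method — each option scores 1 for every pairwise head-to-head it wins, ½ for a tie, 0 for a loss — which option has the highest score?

dark mode

dark mode: beats 2FA, SSO login, bulk export, and offline sync → score 4.
2FA: beats bulk export; loses to dark mode, SSO login, and offline sync → score 1.
SSO login: beats 2FA, bulk export, and offline sync; loses to dark mode → score 3.
bulk export: beats offline sync; loses to dark mode, 2FA, and SSO login → score 1.
offline sync: beats 2FA; loses to dark mode, SSO login, and bulk export → score 1.
dark mode has the best pairwise record.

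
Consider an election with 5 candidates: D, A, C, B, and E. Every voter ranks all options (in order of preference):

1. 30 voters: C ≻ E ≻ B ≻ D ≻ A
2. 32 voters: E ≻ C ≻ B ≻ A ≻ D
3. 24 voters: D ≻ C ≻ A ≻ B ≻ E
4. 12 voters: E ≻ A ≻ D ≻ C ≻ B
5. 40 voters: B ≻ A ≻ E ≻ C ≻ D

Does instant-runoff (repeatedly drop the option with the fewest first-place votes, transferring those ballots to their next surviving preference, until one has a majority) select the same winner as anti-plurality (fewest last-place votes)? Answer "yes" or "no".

Instant-runoff — R1 D 24, A 0, C 30, B 40, E 44 (A out); R2 D 24, C 30, B 40, E 44 (D out); R3 C 54, B 40, E 44 (B out); R4 C 54, E 84 (E winner). Winner: E.
Anti-plurality — last-place votes: D 72, A 30, C 0, B 12, E 24. Winner: C.
The two methods disagree.

no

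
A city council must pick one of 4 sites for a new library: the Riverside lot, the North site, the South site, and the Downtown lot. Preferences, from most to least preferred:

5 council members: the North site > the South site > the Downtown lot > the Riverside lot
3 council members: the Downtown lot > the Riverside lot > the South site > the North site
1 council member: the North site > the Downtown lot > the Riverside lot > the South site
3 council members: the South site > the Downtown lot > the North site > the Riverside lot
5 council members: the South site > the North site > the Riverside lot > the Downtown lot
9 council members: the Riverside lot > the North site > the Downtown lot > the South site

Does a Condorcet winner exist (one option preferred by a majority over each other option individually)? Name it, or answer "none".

the North site vs the Riverside lot: 14–12 for the North site.
the North site vs the South site: 15–11 for the North site.
the North site vs the Downtown lot: 20–6 for the North site.
the North site beats every other option head-to-head.

the North site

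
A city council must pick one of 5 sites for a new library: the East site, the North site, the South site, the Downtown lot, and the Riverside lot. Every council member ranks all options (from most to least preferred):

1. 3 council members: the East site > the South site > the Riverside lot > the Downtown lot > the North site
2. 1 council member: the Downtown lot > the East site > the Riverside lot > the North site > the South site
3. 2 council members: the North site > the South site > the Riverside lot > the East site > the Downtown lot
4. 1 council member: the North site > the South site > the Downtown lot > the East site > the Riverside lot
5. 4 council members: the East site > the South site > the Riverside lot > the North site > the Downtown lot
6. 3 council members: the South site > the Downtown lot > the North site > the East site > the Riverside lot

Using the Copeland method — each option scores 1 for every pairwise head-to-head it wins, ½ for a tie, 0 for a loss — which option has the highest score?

the East site: beats the North site, the South site, the Downtown lot, and the Riverside lot → score 4.
the North site: ties the Downtown lot; loses to the East site, the South site, and the Riverside lot → score 0.5.
the South site: beats the North site, the Downtown lot, and the Riverside lot; loses to the East site → score 3.
the Downtown lot: ties the North site; loses to the East site, the South site, and the Riverside lot → score 0.5.
the Riverside lot: beats the North site and the Downtown lot; loses to the East site and the South site → score 2.
the East site has the best pairwise record.

the East site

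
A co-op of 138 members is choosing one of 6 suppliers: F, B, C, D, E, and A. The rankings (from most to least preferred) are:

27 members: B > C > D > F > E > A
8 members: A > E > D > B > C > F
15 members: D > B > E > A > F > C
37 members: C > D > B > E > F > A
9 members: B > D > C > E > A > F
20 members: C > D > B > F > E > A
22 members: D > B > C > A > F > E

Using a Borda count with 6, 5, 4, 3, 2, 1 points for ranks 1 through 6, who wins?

F: 27·3 + 8·1 + 15·2 + 37·2 + 9·1 + 20·3 + 22·2 = 306
B: 27·6 + 8·3 + 15·5 + 37·4 + 9·6 + 20·4 + 22·5 = 653
C: 27·5 + 8·2 + 15·1 + 37·6 + 9·4 + 20·6 + 22·4 = 632
D: 27·4 + 8·4 + 15·6 + 37·5 + 9·5 + 20·5 + 22·6 = 692
E: 27·2 + 8·5 + 15·4 + 37·3 + 9·3 + 20·2 + 22·1 = 354
A: 27·1 + 8·6 + 15·3 + 37·1 + 9·2 + 20·1 + 22·3 = 261
D has the highest Borda score (692).

D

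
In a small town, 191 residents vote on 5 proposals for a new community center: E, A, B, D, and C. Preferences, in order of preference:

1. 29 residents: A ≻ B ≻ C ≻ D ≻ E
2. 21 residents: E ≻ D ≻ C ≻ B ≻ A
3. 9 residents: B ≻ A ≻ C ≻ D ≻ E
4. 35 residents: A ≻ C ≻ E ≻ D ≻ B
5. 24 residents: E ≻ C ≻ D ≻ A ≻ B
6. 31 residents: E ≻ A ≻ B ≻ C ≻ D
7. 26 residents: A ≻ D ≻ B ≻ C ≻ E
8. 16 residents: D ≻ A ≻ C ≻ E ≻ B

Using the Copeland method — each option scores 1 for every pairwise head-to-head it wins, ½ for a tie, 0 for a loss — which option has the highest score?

A

E: beats B and D; loses to A and C → score 2.
A: beats E, B, D, and C → score 4.
B: loses to E, A, D, and C → score 0.
D: beats B; loses to E, A, and C → score 1.
C: beats E, B, and D; loses to A → score 3.
A has the best pairwise record.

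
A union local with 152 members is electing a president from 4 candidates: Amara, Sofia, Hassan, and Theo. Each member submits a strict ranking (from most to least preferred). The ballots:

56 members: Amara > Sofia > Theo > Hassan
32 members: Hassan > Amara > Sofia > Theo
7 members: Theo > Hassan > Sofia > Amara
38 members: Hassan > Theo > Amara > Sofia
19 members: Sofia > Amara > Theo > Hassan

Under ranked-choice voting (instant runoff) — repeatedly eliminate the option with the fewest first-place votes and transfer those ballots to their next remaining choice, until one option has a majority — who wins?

Round 1: Amara 56, Sofia 19, Hassan 70, Theo 7. Eliminate Theo.
Round 2: Amara 56, Sofia 19, Hassan 77. Hassan has a majority.

Hassan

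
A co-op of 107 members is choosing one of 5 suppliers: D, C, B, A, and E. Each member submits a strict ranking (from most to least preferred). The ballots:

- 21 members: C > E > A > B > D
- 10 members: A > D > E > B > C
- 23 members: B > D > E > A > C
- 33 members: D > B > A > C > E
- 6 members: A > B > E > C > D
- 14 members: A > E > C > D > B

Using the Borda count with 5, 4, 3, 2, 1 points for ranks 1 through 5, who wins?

A

D: 21·1 + 10·4 + 23·4 + 33·5 + 6·1 + 14·2 = 352
C: 21·5 + 10·1 + 23·1 + 33·2 + 6·2 + 14·3 = 258
B: 21·2 + 10·2 + 23·5 + 33·4 + 6·4 + 14·1 = 347
A: 21·3 + 10·5 + 23·2 + 33·3 + 6·5 + 14·5 = 358
E: 21·4 + 10·3 + 23·3 + 33·1 + 6·3 + 14·4 = 290
A has the highest Borda score (358).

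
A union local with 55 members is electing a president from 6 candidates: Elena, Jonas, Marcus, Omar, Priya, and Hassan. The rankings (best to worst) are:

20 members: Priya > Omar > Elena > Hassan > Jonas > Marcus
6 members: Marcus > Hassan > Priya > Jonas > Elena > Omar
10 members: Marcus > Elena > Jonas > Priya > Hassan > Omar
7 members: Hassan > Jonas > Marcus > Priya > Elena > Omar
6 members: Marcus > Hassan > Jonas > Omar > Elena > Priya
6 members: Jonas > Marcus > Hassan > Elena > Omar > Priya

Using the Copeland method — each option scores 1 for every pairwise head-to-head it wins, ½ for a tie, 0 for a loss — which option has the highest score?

Marcus

Elena: beats Jonas, Omar, and Hassan; loses to Marcus and Priya → score 3.
Jonas: beats Marcus, Omar, and Priya; loses to Elena and Hassan → score 3.
Marcus: beats Elena, Omar, Priya, and Hassan; loses to Jonas → score 4.
Omar: loses to Elena, Jonas, Marcus, Priya, and Hassan → score 0.
Priya: beats Elena, Omar, and Hassan; loses to Jonas and Marcus → score 3.
Hassan: beats Jonas and Omar; loses to Elena, Marcus, and Priya → score 2.
Marcus has the best pairwise record.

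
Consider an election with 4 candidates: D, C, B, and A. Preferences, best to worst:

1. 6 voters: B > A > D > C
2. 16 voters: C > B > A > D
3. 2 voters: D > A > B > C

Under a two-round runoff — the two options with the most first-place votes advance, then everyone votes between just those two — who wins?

Round 1 first-place votes: D 2, C 16, B 6, A 0.
C and B advance.
Runoff: C is preferred to B by 16 voters; B by 8.
C wins the runoff.

C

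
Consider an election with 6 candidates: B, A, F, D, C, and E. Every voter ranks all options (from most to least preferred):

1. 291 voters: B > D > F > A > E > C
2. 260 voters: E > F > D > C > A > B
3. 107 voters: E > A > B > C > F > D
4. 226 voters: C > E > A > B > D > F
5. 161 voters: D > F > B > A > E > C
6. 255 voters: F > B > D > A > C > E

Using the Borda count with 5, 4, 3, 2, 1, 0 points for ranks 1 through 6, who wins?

F

B: 291·5 + 260·0 + 107·3 + 226·2 + 161·3 + 255·4 = 3731
A: 291·2 + 260·1 + 107·4 + 226·3 + 161·2 + 255·2 = 2780
F: 291·3 + 260·4 + 107·1 + 226·0 + 161·4 + 255·5 = 3939
D: 291·4 + 260·3 + 107·0 + 226·1 + 161·5 + 255·3 = 3740
C: 291·0 + 260·2 + 107·2 + 226·5 + 161·0 + 255·1 = 2119
E: 291·1 + 260·5 + 107·5 + 226·4 + 161·1 + 255·0 = 3191
F has the highest Borda score (3939).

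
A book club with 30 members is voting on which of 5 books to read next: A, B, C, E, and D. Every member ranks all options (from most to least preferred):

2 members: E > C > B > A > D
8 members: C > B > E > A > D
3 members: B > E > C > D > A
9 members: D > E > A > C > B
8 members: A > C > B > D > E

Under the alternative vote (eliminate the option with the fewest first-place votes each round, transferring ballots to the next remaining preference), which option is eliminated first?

Round 1: A 8, B 3, C 8, E 2, D 9. Eliminate E.

E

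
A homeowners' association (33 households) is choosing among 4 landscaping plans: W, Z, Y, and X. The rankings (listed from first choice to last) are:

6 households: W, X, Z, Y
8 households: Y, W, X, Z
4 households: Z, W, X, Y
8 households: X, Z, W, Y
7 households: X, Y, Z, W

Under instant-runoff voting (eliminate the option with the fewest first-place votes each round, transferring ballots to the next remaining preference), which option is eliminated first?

Round 1: W 6, Z 4, Y 8, X 15. Eliminate Z.

Z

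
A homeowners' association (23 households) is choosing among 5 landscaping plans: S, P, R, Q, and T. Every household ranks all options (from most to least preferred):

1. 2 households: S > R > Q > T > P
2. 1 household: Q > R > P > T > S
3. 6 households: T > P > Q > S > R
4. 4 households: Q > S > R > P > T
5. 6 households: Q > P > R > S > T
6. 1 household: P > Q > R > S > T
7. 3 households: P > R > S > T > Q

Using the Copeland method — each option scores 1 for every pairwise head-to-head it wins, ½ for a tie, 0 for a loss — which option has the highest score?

Q

S: beats R and T; loses to P and Q → score 2.
P: beats S, R, and T; loses to Q → score 3.
R: beats T; loses to S, P, and Q → score 1.
Q: beats S, P, R, and T → score 4.
T: loses to S, P, R, and Q → score 0.
Q has the best pairwise record.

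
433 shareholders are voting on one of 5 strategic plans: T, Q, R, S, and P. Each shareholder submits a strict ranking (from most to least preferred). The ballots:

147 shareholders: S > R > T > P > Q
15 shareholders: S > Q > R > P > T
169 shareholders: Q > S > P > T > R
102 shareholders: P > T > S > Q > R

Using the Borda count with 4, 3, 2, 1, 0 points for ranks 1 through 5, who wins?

S

T: 147·2 + 15·0 + 169·1 + 102·3 = 769
Q: 147·0 + 15·3 + 169·4 + 102·1 = 823
R: 147·3 + 15·2 + 169·0 + 102·0 = 471
S: 147·4 + 15·4 + 169·3 + 102·2 = 1359
P: 147·1 + 15·1 + 169·2 + 102·4 = 908
S has the highest Borda score (1359).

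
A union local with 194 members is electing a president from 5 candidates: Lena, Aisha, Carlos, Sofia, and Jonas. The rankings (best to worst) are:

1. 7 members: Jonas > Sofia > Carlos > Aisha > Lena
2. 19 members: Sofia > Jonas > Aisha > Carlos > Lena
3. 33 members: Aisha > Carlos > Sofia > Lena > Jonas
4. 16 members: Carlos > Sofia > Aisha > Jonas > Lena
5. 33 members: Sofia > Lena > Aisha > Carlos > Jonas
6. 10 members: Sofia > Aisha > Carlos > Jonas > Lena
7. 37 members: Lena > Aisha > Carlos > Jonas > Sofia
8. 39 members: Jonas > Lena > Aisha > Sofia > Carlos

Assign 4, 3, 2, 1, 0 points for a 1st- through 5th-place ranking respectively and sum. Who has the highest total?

Lena: 7·0 + 19·0 + 33·1 + 16·0 + 33·3 + 10·0 + 37·4 + 39·3 = 397
Aisha: 7·1 + 19·2 + 33·4 + 16·2 + 33·2 + 10·3 + 37·3 + 39·2 = 494
Carlos: 7·2 + 19·1 + 33·3 + 16·4 + 33·1 + 10·2 + 37·2 + 39·0 = 323
Sofia: 7·3 + 19·4 + 33·2 + 16·3 + 33·4 + 10·4 + 37·0 + 39·1 = 422
Jonas: 7·4 + 19·3 + 33·0 + 16·1 + 33·0 + 10·1 + 37·1 + 39·4 = 304
Aisha has the highest Borda score (494).

Aisha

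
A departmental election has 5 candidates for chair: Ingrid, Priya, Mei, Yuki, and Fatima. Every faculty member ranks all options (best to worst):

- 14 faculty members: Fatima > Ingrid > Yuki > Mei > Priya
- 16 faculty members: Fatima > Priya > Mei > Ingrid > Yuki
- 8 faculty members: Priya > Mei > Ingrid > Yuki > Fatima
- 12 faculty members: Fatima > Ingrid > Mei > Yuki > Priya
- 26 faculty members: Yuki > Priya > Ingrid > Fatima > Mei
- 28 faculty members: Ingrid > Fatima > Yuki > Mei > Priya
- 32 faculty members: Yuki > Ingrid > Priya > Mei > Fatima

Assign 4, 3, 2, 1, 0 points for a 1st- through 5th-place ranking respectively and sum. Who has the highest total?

Ingrid

Ingrid: 14·3 + 16·1 + 8·2 + 12·3 + 26·2 + 28·4 + 32·3 = 370
Priya: 14·0 + 16·3 + 8·4 + 12·0 + 26·3 + 28·0 + 32·2 = 222
Mei: 14·1 + 16·2 + 8·3 + 12·2 + 26·0 + 28·1 + 32·1 = 154
Yuki: 14·2 + 16·0 + 8·1 + 12·1 + 26·4 + 28·2 + 32·4 = 336
Fatima: 14·4 + 16·4 + 8·0 + 12·4 + 26·1 + 28·3 + 32·0 = 278
Ingrid has the highest Borda score (370).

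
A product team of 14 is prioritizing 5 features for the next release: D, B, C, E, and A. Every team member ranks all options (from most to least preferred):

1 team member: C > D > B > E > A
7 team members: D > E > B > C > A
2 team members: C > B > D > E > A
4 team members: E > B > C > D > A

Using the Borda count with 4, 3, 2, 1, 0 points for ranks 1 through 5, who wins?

E

D: 1·3 + 7·4 + 2·2 + 4·1 = 39
B: 1·2 + 7·2 + 2·3 + 4·3 = 34
C: 1·4 + 7·1 + 2·4 + 4·2 = 27
E: 1·1 + 7·3 + 2·1 + 4·4 = 40
A: 1·0 + 7·0 + 2·0 + 4·0 = 0
E has the highest Borda score (40).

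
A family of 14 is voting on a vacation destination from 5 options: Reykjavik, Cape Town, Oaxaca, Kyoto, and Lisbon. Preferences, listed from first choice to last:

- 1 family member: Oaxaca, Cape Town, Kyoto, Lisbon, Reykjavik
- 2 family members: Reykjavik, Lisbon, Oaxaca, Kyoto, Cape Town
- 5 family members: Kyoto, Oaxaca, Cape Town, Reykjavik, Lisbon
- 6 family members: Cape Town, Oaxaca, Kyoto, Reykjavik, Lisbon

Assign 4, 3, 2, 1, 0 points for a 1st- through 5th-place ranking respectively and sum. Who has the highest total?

Oaxaca

Reykjavik: 1·0 + 2·4 + 5·1 + 6·1 = 19
Cape Town: 1·3 + 2·0 + 5·2 + 6·4 = 37
Oaxaca: 1·4 + 2·2 + 5·3 + 6·3 = 41
Kyoto: 1·2 + 2·1 + 5·4 + 6·2 = 36
Lisbon: 1·1 + 2·3 + 5·0 + 6·0 = 7
Oaxaca has the highest Borda score (41).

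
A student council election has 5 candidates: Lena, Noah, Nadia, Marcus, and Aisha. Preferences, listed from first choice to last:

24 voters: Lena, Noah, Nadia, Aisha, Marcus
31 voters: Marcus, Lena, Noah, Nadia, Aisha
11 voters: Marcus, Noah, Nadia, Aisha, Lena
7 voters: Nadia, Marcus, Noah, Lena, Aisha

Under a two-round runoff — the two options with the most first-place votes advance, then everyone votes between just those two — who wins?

Round 1 first-place votes: Lena 24, Noah 0, Nadia 7, Marcus 42, Aisha 0.
Marcus and Lena advance.
Runoff: Marcus is preferred to Lena by 49 voters; Lena by 24.
Marcus wins the runoff.

Marcus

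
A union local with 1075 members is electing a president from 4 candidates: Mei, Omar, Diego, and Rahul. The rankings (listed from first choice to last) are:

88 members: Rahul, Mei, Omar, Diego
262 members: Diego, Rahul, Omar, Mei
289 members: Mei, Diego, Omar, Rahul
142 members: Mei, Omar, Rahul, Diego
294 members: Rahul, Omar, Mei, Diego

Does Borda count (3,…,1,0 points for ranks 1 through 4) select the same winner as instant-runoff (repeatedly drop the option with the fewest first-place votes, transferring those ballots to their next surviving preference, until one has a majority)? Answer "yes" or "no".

yes

Borda — scores: Mei 1763, Omar 1511, Diego 1364, Rahul 1812. Winner: Rahul.
Instant-runoff — R1 Mei 431, Omar 0, Diego 262, Rahul 382 (Omar out); R2 Mei 431, Diego 262, Rahul 382 (Diego out); R3 Mei 431, Rahul 644 (Rahul winner). Winner: Rahul.
The two methods agree.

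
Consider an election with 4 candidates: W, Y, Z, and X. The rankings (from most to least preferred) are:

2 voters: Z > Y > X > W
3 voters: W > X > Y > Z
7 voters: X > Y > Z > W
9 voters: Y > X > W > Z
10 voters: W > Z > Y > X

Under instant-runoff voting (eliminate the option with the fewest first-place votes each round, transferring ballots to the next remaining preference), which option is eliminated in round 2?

Round 1: W 13, Y 9, Z 2, X 7. Eliminate Z.
Round 2: W 13, Y 11, X 7. Eliminate X.

X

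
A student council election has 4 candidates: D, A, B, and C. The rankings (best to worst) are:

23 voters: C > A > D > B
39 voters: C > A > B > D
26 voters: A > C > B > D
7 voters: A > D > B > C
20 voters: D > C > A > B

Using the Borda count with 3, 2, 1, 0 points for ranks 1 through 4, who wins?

D: 23·1 + 39·0 + 26·0 + 7·2 + 20·3 = 97
A: 23·2 + 39·2 + 26·3 + 7·3 + 20·1 = 243
B: 23·0 + 39·1 + 26·1 + 7·1 + 20·0 = 72
C: 23·3 + 39·3 + 26·2 + 7·0 + 20·2 = 278
C has the highest Borda score (278).

C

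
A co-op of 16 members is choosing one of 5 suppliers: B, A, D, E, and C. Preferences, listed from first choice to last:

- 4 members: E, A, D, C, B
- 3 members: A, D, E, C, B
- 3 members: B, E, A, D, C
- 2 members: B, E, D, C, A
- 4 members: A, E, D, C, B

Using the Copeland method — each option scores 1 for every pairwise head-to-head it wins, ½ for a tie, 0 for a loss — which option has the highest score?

B: loses to A, D, E, and C → score 0.
A: beats B, D, and C; loses to E → score 3.
D: beats B and C; loses to A and E → score 2.
E: beats B, A, D, and C → score 4.
C: beats B; loses to A, D, and E → score 1.
E has the best pairwise record.

E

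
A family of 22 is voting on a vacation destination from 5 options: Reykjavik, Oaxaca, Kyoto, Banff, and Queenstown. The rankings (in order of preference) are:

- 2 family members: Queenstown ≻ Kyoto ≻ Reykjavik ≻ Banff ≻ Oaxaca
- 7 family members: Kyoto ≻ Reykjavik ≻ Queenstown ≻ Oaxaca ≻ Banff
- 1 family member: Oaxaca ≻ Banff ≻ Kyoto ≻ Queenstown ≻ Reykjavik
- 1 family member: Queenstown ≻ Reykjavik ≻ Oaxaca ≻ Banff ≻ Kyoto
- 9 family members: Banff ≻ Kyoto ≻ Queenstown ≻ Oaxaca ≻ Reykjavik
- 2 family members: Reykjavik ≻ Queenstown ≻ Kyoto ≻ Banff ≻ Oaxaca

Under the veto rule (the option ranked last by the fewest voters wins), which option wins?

Queenstown

Last-place votes: Reykjavik 10, Oaxaca 4, Kyoto 1, Banff 7, Queenstown 0.
Queenstown is ranked last by the fewest voters, so Queenstown wins.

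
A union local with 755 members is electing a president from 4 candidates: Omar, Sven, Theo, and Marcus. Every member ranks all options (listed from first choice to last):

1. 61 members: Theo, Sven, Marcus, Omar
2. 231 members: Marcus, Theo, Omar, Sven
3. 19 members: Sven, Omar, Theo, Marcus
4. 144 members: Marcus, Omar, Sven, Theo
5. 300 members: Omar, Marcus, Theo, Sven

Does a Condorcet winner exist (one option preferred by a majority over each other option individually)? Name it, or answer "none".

Marcus vs Omar: 436–319 for Marcus.
Marcus vs Sven: 675–80 for Marcus.
Marcus vs Theo: 675–80 for Marcus.
Marcus beats every other option head-to-head.

Marcus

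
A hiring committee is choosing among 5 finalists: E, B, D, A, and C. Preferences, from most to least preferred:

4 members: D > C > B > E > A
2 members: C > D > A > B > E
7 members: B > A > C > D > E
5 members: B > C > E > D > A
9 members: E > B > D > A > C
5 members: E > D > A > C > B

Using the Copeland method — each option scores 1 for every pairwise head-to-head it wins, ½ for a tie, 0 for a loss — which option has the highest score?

B

E: beats D and A; loses to B and C → score 2.
B: beats E, D, A, and C → score 4.
D: beats A and C; loses to E and B → score 2.
A: beats C; loses to E, B, and D → score 1.
C: beats E; loses to B, D, and A → score 1.
B has the best pairwise record.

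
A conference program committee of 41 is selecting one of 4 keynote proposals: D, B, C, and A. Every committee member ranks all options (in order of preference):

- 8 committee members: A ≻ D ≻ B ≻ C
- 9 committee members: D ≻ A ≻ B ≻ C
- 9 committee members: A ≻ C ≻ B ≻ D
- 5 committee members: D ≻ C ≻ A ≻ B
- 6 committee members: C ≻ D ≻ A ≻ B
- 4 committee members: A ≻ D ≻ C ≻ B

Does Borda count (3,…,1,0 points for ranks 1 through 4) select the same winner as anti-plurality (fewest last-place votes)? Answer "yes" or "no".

yes

Borda — scores: D 78, B 26, C 50, A 92. Winner: A.
Anti-plurality — last-place votes: D 9, B 15, C 17, A 0. Winner: A.
The two methods agree.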